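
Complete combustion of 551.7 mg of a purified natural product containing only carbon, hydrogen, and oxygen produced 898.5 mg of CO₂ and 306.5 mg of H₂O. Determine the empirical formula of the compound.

C6H10O5

mol C = 0.8985 g CO₂ ÷ 44.009 g/mol = 0.020416 mol
mol H = 2 × 0.3065 g H₂O ÷ 18.015 g/mol = 0.034027 mol
mass O = 0.5517 − (0.24522 + 0.034299) = 0.27218 g → mol O = 0.27218 ÷ 15.999 = 0.017012 mol
Divide by the smallest (0.017012 mol): C 1.200, H 2.000, O 1.000
Multiplying each by 5 gives whole numbers: C 6.00, H 10.00, O 5.00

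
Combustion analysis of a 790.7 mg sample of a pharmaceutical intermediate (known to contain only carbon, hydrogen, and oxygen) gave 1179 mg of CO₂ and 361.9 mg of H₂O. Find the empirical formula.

C2H3O2

mol C = 1.179 g CO₂ ÷ 44.009 g/mol = 0.026790 mol
mol H = 2 × 0.3619 g H₂O ÷ 18.015 g/mol = 0.040178 mol
mass O = 0.7907 − (0.32177 + 0.040499) = 0.42843 g → mol O = 0.42843 ÷ 15.999 = 0.026778 mol
Divide by the smallest (0.026778 mol): C 1.000, H 1.500, O 1.000
Multiplying each by 2 gives whole numbers: C 2.00, H 3.00, O 2.00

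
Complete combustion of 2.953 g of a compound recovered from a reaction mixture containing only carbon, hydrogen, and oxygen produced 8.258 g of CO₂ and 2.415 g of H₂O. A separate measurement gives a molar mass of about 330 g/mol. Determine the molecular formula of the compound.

C21H30O3

mol C = 8.258 g CO₂ ÷ 44.009 g/mol = 0.18764 mol
mol H = 2 × 2.415 g H₂O ÷ 18.015 g/mol = 0.26811 mol
mass O = 2.953 − (2.2538 + 0.27025) = 0.42896 g → mol O = 0.42896 ÷ 15.999 = 0.026812 mol
Divide by the smallest (0.026812 mol): C 6.999, H 10.000, O 1.000
Empirical formula: C7H10O
Empirical-formula mass = 110.16 g/mol; 330 ÷ 110.16 ≈ 3, so the molecular formula is C21H30O3.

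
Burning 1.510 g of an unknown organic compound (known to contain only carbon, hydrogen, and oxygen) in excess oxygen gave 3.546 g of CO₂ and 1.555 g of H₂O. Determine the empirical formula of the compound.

C7H15O2

mol C = 3.546 g CO₂ ÷ 44.009 g/mol = 0.080574 mol
mol H = 2 × 1.555 g H₂O ÷ 18.015 g/mol = 0.17263 mol
mass O = 1.510 − (0.96778 + 0.17401) = 0.36821 g → mol O = 0.36821 ÷ 15.999 = 0.023014 mol
Divide by the smallest (0.023014 mol): C 3.501, H 7.501, O 1.000
Multiplying each by 2 gives whole numbers: C 7.00, H 15.00, O 2.00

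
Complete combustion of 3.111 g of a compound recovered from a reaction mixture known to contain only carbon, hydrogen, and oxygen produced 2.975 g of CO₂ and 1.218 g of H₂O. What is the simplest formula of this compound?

mol C = 2.975 g CO₂ ÷ 44.009 g/mol = 0.067600 mol
mol H = 2 × 1.218 g H₂O ÷ 18.015 g/mol = 0.13522 mol
mass O = 3.111 − (0.81194 + 0.13630) = 2.1628 g → mol O = 2.1628 ÷ 15.999 = 0.13518 mol
Divide by the smallest (0.067600 mol): C 1.000, H 2.000, O 2.000

CH2O2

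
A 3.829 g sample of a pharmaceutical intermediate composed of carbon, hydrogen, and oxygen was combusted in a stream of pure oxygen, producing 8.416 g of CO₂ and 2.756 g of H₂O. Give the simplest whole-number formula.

mol C = 8.416 g CO₂ ÷ 44.009 g/mol = 0.19123 mol
mol H = 2 × 2.756 g H₂O ÷ 18.015 g/mol = 0.30597 mol
mass O = 3.829 − (2.2969 + 0.30841) = 1.2237 g → mol O = 1.2237 ÷ 15.999 = 0.076485 mol
Divide by the smallest (0.076485 mol): C 2.500, H 4.000, O 1.000
Multiplying each by 2 gives whole numbers: C 5.00, H 8.00, O 2.00

C5H8O2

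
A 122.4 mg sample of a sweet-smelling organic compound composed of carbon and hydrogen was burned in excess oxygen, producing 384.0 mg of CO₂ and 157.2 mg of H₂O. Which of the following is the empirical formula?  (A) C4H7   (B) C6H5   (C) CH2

(C) CH2

mol C = 0.3840 g CO₂ ÷ 44.009 g/mol = 0.0087255 mol
mol H = 2 × 0.1572 g H₂O ÷ 18.015 g/mol = 0.017452 mol
Divide by the smallest (0.0087255 mol): C 1.000, H 2.000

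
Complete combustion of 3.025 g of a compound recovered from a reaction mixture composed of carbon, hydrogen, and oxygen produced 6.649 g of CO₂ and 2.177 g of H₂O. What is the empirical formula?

C5H8O2

mol C = 6.649 g CO₂ ÷ 44.009 g/mol = 0.15108 mol
mol H = 2 × 2.177 g H₂O ÷ 18.015 g/mol = 0.24169 mol
mass O = 3.025 − (1.8147 + 0.24362) = 0.96672 g → mol O = 0.96672 ÷ 15.999 = 0.060424 mol
Divide by the smallest (0.060424 mol): C 2.500, H 4.000, O 1.000
Multiplying each by 2 gives whole numbers: C 5.00, H 8.00, O 2.00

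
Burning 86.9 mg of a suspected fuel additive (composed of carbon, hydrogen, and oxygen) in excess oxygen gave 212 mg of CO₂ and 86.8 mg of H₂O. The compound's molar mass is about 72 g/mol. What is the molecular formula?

mol C = 0.212 g CO₂ ÷ 44.009 g/mol = 0.004817 mol
mol H = 2 × 0.0868 g H₂O ÷ 18.015 g/mol = 0.009636 mol
mass O = 0.0869 − (0.05786 + 0.009714) = 0.01933 g → mol O = 0.01933 ÷ 15.999 = 0.001208 mol
Divide by the smallest (0.001208 mol): C 3.988, H 7.977, O 1.000
Empirical formula: C4H8O
Empirical-formula mass = 72.11 g/mol; 72 ÷ 72.11 ≈ 1, so the molecular formula is C4H8O.

C4H8O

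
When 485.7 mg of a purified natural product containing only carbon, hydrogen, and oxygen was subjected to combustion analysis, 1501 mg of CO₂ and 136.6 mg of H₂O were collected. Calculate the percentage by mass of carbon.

84.34%

mol C = 1.501 g CO₂ ÷ 44.009 g/mol = 0.034107 mol
mol H = 2 × 0.1366 g H₂O ÷ 18.015 g/mol = 0.015165 mol
mass O = 0.4857 − (0.40966 + 0.015286) = 0.060758 g → mol O = 0.060758 ÷ 15.999 = 0.0037976 mol
mass % C = 0.40966 g ÷ 0.4857 g × 100%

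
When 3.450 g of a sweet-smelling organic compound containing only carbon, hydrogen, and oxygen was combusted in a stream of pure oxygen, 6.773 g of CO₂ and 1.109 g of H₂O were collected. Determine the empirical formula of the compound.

C5H4O3

mol C = 6.773 g CO₂ ÷ 44.009 g/mol = 0.15390 mol
mol H = 2 × 1.109 g H₂O ÷ 18.015 g/mol = 0.12312 mol
mass O = 3.450 − (1.8485 + 0.12410) = 1.4774 g → mol O = 1.4774 ÷ 15.999 = 0.092343 mol
Divide by the smallest (0.092343 mol): C 1.667, H 1.333, O 1.000
Multiplying each by 3 gives whole numbers: C 5.00, H 4.00, O 3.00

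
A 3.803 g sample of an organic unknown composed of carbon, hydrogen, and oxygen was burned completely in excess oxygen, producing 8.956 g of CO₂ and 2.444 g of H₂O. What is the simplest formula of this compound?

mol C = 8.956 g CO₂ ÷ 44.009 g/mol = 0.20350 mol
mol H = 2 × 2.444 g H₂O ÷ 18.015 g/mol = 0.27133 mol
mass O = 3.803 − (2.4443 + 0.27350) = 1.0852 g → mol O = 1.0852 ÷ 15.999 = 0.067830 mol
Divide by the smallest (0.067830 mol): C 3.000, H 4.000, O 1.000

C3H4O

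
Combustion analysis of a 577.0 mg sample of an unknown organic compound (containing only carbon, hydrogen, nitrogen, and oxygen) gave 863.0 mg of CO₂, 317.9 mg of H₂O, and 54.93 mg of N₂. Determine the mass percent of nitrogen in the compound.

mol C = 0.8630 g CO₂ ÷ 44.009 g/mol = 0.019610 mol
mol H = 2 × 0.3179 g H₂O ÷ 18.015 g/mol = 0.035293 mol
mol N = 2 × 0.05493 g N₂ ÷ 28.014 g/mol = 0.0039216 mol
mass O = 0.5770 − (0.23553 + 0.035575 + 0.054930) = 0.25096 g → mol O = 0.25096 ÷ 15.999 = 0.015686 mol
mass % N = 0.054930 g ÷ 0.5770 g × 100%

9.52%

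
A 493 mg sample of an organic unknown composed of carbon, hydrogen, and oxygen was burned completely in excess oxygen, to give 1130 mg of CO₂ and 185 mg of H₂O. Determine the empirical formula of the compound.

C5H4O2

mol C = 1.13 g CO₂ ÷ 44.009 g/mol = 0.02568 mol
mol H = 2 × 0.185 g H₂O ÷ 18.015 g/mol = 0.02054 mol
mass O = 0.493 − (0.3084 + 0.02070) = 0.1639 g → mol O = 0.1639 ÷ 15.999 = 0.01024 mol
Divide by the smallest (0.01024 mol): C 2.506, H 2.005, O 1.000
Multiplying each by 2 gives whole numbers: C 5.01, H 4.01, O 2.00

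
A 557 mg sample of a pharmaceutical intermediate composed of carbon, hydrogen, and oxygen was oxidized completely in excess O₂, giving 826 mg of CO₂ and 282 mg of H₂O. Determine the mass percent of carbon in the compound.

40.5%

mol C = 0.826 g CO₂ ÷ 44.009 g/mol = 0.01877 mol
mol H = 2 × 0.282 g H₂O ÷ 18.015 g/mol = 0.03131 mol
mass O = 0.557 − (0.2254 + 0.03156) = 0.3000 g → mol O = 0.3000 ÷ 15.999 = 0.01875 mol
mass % C = 0.2254 g ÷ 0.557 g × 100%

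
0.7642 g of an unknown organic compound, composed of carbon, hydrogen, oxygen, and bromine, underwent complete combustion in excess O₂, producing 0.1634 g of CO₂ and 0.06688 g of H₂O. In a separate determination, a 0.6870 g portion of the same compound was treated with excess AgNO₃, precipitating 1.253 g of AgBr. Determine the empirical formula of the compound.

mol C = 0.1634 g CO₂ ÷ 44.009 g/mol = 0.0037129 mol
mol H = 2 × 0.06688 g H₂O ÷ 18.015 g/mol = 0.0074249 mol
From the AgBr data: mol Br per gram of compound = (1.253 ÷ 187.772) ÷ 0.6870 = 0.0097132 mol/g, so in the 0.7642 g combustion sample mol Br = 0.0074228 mol
mass O = 0.7642 − (0.044595 + 0.0074843 + 0.59312) = 0.11901 g → mol O = 0.11901 ÷ 15.999 = 0.0074383 mol
Divide by the smallest (0.0037129 mol): C 1.000, H 2.000, Br 1.999, O 2.003

CH2Br2O2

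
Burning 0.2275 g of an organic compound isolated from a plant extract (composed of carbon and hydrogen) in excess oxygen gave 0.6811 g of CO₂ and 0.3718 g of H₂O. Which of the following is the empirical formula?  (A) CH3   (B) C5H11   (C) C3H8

mol C = 0.6811 g CO₂ ÷ 44.009 g/mol = 0.015476 mol
mol H = 2 × 0.3718 g H₂O ÷ 18.015 g/mol = 0.041277 mol
Divide by the smallest (0.015476 mol): C 1.000, H 2.667
Multiplying each by 3 gives whole numbers: C 3.00, H 8.00

(C) C3H8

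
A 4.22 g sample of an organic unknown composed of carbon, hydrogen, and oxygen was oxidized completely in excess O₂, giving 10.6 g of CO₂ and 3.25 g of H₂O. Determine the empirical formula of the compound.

mol C = 10.6 g CO₂ ÷ 44.009 g/mol = 0.2409 mol
mol H = 2 × 3.25 g H₂O ÷ 18.015 g/mol = 0.3608 mol
mass O = 4.22 − (2.893 + 0.3637) = 0.9633 g → mol O = 0.9633 ÷ 15.999 = 0.06021 mol
Divide by the smallest (0.06021 mol): C 4.000, H 5.992, O 1.000

C4H6O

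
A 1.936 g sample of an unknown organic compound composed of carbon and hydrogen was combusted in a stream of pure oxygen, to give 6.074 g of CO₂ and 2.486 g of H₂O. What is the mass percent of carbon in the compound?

mol C = 6.074 g CO₂ ÷ 44.009 g/mol = 0.13802 mol
mol H = 2 × 2.486 g H₂O ÷ 18.015 g/mol = 0.27599 mol
mass % C = 1.6577 g ÷ 1.936 g × 100%

85.63%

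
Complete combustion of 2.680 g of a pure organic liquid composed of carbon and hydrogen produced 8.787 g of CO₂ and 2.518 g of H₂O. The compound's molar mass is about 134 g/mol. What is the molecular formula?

mol C = 8.787 g CO₂ ÷ 44.009 g/mol = 0.19966 mol
mol H = 2 × 2.518 g H₂O ÷ 18.015 g/mol = 0.27954 mol
Divide by the smallest (0.19966 mol): C 1.000, H 1.400
Multiplying each by 5 gives whole numbers: C 5.00, H 7.00
Empirical formula: C5H7
Empirical-formula mass = 67.11 g/mol; 134 ÷ 67.11 ≈ 2, so the molecular formula is C10H14.

C10H14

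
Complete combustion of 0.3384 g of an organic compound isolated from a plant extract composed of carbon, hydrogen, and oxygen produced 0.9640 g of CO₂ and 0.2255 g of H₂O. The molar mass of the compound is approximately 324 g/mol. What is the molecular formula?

C21H24O3

mol C = 0.9640 g CO₂ ÷ 44.009 g/mol = 0.021905 mol
mol H = 2 × 0.2255 g H₂O ÷ 18.015 g/mol = 0.025035 mol
mass O = 0.3384 − (0.26310 + 0.025235) = 0.050069 g → mol O = 0.050069 ÷ 15.999 = 0.0031295 mol
Divide by the smallest (0.0031295 mol): C 6.999, H 8.000, O 1.000
Empirical formula: C7H8O
Empirical-formula mass = 108.14 g/mol; 324 ÷ 108.14 ≈ 3, so the molecular formula is C21H24O3.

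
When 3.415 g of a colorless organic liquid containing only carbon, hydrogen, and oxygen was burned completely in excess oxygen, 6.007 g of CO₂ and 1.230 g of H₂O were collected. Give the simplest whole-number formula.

mol C = 6.007 g CO₂ ÷ 44.009 g/mol = 0.13649 mol
mol H = 2 × 1.230 g H₂O ÷ 18.015 g/mol = 0.13655 mol
mass O = 3.415 − (1.6394 + 0.13765) = 1.6379 g → mol O = 1.6379 ÷ 15.999 = 0.10238 mol
Divide by the smallest (0.10238 mol): C 1.333, H 1.334, O 1.000
Multiplying each by 3 gives whole numbers: C 4.00, H 4.00, O 3.00

C4H4O3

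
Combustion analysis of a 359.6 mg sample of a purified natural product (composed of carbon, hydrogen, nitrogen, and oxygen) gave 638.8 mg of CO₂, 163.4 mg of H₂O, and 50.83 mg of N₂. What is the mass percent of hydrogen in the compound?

mol C = 0.6388 g CO₂ ÷ 44.009 g/mol = 0.014515 mol
mol H = 2 × 0.1634 g H₂O ÷ 18.015 g/mol = 0.018140 mol
mol N = 2 × 0.05083 g N₂ ÷ 28.014 g/mol = 0.0036289 mol
mass O = 0.3596 − (0.17434 + 0.018286 + 0.050830) = 0.11614 g → mol O = 0.11614 ÷ 15.999 = 0.0072593 mol
mass % H = 0.018286 g ÷ 0.3596 g × 100%

5.08%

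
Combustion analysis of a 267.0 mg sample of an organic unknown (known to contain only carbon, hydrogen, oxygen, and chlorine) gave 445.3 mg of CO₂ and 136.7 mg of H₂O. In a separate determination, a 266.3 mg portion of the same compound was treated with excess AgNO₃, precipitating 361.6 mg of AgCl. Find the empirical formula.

C4H6ClO

mol C = 0.4453 g CO₂ ÷ 44.009 g/mol = 0.010118 mol
mol H = 2 × 0.1367 g H₂O ÷ 18.015 g/mol = 0.015176 mol
From the AgCl data: mol Cl per gram of compound = (0.3616 ÷ 143.318) ÷ 0.2663 = 0.0094745 mol/g, so in the 0.2670 g combustion sample mol Cl = 0.0025297 mol
mass O = 0.2670 − (0.12153 + 0.015298 + 0.089678) = 0.040493 g → mol O = 0.040493 ÷ 15.999 = 0.0025310 mol
Divide by the smallest (0.0025297 mol): C 4.000, H 5.999, Cl 1.000, O 1.001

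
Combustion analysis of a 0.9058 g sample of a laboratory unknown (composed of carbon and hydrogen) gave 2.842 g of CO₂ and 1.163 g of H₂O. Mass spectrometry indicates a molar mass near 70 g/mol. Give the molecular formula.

mol C = 2.842 g CO₂ ÷ 44.009 g/mol = 0.064578 mol
mol H = 2 × 1.163 g H₂O ÷ 18.015 g/mol = 0.12911 mol
Divide by the smallest (0.064578 mol): C 1.000, H 1.999
Empirical formula: CH2
Empirical-formula mass = 14.03 g/mol; 70 ÷ 14.03 ≈ 5, so the molecular formula is C5H10.

C5H10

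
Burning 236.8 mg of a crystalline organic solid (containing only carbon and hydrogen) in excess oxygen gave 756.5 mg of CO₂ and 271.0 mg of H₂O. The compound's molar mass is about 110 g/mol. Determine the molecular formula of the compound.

C8H14

mol C = 0.7565 g CO₂ ÷ 44.009 g/mol = 0.017190 mol
mol H = 2 × 0.2710 g H₂O ÷ 18.015 g/mol = 0.030086 mol
Divide by the smallest (0.017190 mol): C 1.000, H 1.750
Multiplying each by 4 gives whole numbers: C 4.00, H 7.00
Empirical formula: C4H7
Empirical-formula mass = 55.10 g/mol; 110 ÷ 55.10 ≈ 2, so the molecular formula is C8H14.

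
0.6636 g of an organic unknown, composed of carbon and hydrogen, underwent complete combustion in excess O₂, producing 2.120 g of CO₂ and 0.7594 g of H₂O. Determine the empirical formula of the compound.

C4H7

mol C = 2.120 g CO₂ ÷ 44.009 g/mol = 0.048172 mol
mol H = 2 × 0.7594 g H₂O ÷ 18.015 g/mol = 0.084308 mol
Divide by the smallest (0.048172 mol): C 1.000, H 1.750
Multiplying each by 4 gives whole numbers: C 4.00, H 7.00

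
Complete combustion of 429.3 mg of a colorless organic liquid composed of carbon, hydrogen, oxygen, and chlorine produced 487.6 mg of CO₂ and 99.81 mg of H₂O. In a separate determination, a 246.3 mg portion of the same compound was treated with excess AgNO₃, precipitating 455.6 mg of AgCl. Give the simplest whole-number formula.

mol C = 0.4876 g CO₂ ÷ 44.009 g/mol = 0.011080 mol
mol H = 2 × 0.09981 g H₂O ÷ 18.015 g/mol = 0.011081 mol
From the AgCl data: mol Cl per gram of compound = (0.4556 ÷ 143.318) ÷ 0.2463 = 0.012907 mol/g, so in the 0.4293 g combustion sample mol Cl = 0.0055409 mol
mass O = 0.4293 − (0.13308 + 0.011169 + 0.19642) = 0.088630 g → mol O = 0.088630 ÷ 15.999 = 0.0055397 mol
Divide by the smallest (0.0055397 mol): C 2.000, H 2.000, Cl 1.000, O 1.000

C2H2ClO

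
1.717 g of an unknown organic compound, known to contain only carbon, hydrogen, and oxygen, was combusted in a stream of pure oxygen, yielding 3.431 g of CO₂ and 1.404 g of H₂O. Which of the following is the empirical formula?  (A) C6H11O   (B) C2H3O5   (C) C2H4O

mol C = 3.431 g CO₂ ÷ 44.009 g/mol = 0.077961 mol
mol H = 2 × 1.404 g H₂O ÷ 18.015 g/mol = 0.15587 mol
mass O = 1.717 − (0.93639 + 0.15712) = 0.62349 g → mol O = 0.62349 ÷ 15.999 = 0.038971 mol
Divide by the smallest (0.038971 mol): C 2.001, H 4.000, O 1.000

(C) C2H4O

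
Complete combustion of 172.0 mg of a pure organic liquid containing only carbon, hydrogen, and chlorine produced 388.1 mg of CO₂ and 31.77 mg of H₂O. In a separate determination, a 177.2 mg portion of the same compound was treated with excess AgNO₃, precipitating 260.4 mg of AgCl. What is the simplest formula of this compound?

mol C = 0.3881 g CO₂ ÷ 44.009 g/mol = 0.0088187 mol
mol H = 2 × 0.03177 g H₂O ÷ 18.015 g/mol = 0.0035271 mol
From the AgCl data: mol Cl per gram of compound = (0.2604 ÷ 143.318) ÷ 0.1772 = 0.010254 mol/g, so in the 0.1720 g combustion sample mol Cl = 0.0017636 mol
Divide by the smallest (0.0017636 mol): C 5.000, H 2.000, Cl 1.000

C5H2Cl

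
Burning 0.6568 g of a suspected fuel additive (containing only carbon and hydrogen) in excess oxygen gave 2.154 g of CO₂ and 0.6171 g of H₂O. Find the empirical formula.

mol C = 2.154 g CO₂ ÷ 44.009 g/mol = 0.048945 mol
mol H = 2 × 0.6171 g H₂O ÷ 18.015 g/mol = 0.068510 mol
Divide by the smallest (0.048945 mol): C 1.000, H 1.400
Multiplying each by 5 gives whole numbers: C 5.00, H 7.00

C5H7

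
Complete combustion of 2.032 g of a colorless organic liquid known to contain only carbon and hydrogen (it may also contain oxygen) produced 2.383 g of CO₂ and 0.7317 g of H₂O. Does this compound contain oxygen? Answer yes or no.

yes

mol C = 2.383 g CO₂ ÷ 44.009 g/mol = 0.054148 mol
mol H = 2 × 0.7317 g H₂O ÷ 18.015 g/mol = 0.081232 mol
C and H account for only 0.73225 g of the 2.032 g sample; the remaining 1.2997 g must be oxygen.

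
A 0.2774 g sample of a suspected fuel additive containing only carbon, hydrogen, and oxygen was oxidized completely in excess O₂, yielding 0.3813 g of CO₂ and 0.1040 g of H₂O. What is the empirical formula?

C6H8O7

mol C = 0.3813 g CO₂ ÷ 44.009 g/mol = 0.0086641 mol
mol H = 2 × 0.1040 g H₂O ÷ 18.015 g/mol = 0.011546 mol
mass O = 0.2774 − (0.10406 + 0.011638) = 0.16170 g → mol O = 0.16170 ÷ 15.999 = 0.010107 mol
Divide by the smallest (0.0086641 mol): C 1.000, H 1.333, O 1.166
Multiplying each by 6 gives whole numbers: C 6.00, H 8.00, O 7.00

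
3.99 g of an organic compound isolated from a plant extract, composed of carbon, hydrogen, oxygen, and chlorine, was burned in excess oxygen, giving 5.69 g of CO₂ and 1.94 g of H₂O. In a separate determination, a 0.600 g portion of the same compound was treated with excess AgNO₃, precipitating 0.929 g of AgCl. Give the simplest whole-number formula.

mol C = 5.69 g CO₂ ÷ 44.009 g/mol = 0.1293 mol
mol H = 2 × 1.94 g H₂O ÷ 18.015 g/mol = 0.2154 mol
From the AgCl data: mol Cl per gram of compound = (0.929 ÷ 143.318) ÷ 0.600 = 0.01080 mol/g, so in the 3.99 g combustion sample mol Cl = 0.04311 mol
mass O = 3.99 − (1.553 + 0.2171 + 1.528) = 0.6919 g → mol O = 0.6919 ÷ 15.999 = 0.04324 mol
Divide by the smallest (0.04311 mol): C 2.999, H 4.996, Cl 1.000, O 1.003

C3H5ClO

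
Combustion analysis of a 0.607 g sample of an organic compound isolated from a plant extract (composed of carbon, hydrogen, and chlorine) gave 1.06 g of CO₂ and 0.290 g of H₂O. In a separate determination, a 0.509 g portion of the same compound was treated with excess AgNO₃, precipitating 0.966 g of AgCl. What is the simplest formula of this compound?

C3H4Cl

mol C = 1.06 g CO₂ ÷ 44.009 g/mol = 0.02409 mol
mol H = 2 × 0.290 g H₂O ÷ 18.015 g/mol = 0.03220 mol
From the AgCl data: mol Cl per gram of compound = (0.966 ÷ 143.318) ÷ 0.509 = 0.01324 mol/g, so in the 0.607 g combustion sample mol Cl = 0.008038 mol
Divide by the smallest (0.008038 mol): C 2.997, H 4.005, Cl 1.000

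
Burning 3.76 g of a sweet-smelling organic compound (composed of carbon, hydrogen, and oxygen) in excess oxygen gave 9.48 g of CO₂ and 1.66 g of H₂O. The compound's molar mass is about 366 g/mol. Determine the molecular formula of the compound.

C21H18O6

mol C = 9.48 g CO₂ ÷ 44.009 g/mol = 0.2154 mol
mol H = 2 × 1.66 g H₂O ÷ 18.015 g/mol = 0.1843 mol
mass O = 3.76 − (2.587 + 0.1858) = 0.9869 g → mol O = 0.9869 ÷ 15.999 = 0.06169 mol
Divide by the smallest (0.06169 mol): C 3.492, H 2.987, O 1.000
Multiplying each by 2 gives whole numbers: C 6.98, H 5.97, O 2.00
Empirical formula: C7H6O2
Empirical-formula mass = 122.12 g/mol; 366 ÷ 122.12 ≈ 3, so the molecular formula is C21H18O6.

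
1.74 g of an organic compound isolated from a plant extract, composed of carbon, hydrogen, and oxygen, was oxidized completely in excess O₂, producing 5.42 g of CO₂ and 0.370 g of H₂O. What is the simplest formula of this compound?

C9H3O

mol C = 5.42 g CO₂ ÷ 44.009 g/mol = 0.1232 mol
mol H = 2 × 0.370 g H₂O ÷ 18.015 g/mol = 0.04108 mol
mass O = 1.74 − (1.479 + 0.04141) = 0.2194 g → mol O = 0.2194 ÷ 15.999 = 0.01371 mol
Divide by the smallest (0.01371 mol): C 8.982, H 2.996, O 1.000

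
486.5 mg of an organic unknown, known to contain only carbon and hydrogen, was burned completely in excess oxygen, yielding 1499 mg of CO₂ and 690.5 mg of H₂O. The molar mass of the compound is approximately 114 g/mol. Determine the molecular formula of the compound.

mol C = 1.499 g CO₂ ÷ 44.009 g/mol = 0.034061 mol
mol H = 2 × 0.6905 g H₂O ÷ 18.015 g/mol = 0.076658 mol
Divide by the smallest (0.034061 mol): C 1.000, H 2.251
Multiplying each by 4 gives whole numbers: C 4.00, H 9.00
Empirical formula: C4H9
Empirical-formula mass = 57.12 g/mol; 114 ÷ 57.12 ≈ 2, so the molecular formula is C8H18.

C8H18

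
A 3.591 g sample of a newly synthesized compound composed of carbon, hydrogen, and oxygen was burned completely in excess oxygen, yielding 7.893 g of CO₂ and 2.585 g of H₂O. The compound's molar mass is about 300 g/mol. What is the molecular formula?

C15H24O6

mol C = 7.893 g CO₂ ÷ 44.009 g/mol = 0.17935 mol
mol H = 2 × 2.585 g H₂O ÷ 18.015 g/mol = 0.28698 mol
mass O = 3.591 − (2.1542 + 0.28928) = 1.1476 g → mol O = 1.1476 ÷ 15.999 = 0.071726 mol
Divide by the smallest (0.071726 mol): C 2.500, H 4.001, O 1.000
Multiplying each by 2 gives whole numbers: C 5.00, H 8.00, O 2.00
Empirical formula: C5H8O2
Empirical-formula mass = 100.12 g/mol; 300 ÷ 100.12 ≈ 3, so the molecular formula is C15H24O6.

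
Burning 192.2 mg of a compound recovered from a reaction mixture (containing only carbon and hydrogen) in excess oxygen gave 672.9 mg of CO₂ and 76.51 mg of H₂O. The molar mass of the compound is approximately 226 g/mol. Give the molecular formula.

mol C = 0.6729 g CO₂ ÷ 44.009 g/mol = 0.015290 mol
mol H = 2 × 0.07651 g H₂O ÷ 18.015 g/mol = 0.0084940 mol
Divide by the smallest (0.0084940 mol): C 1.800, H 1.000
Multiplying each by 5 gives whole numbers: C 9.00, H 5.00
Empirical formula: C9H5
Empirical-formula mass = 113.14 g/mol; 226 ÷ 113.14 ≈ 2, so the molecular formula is C18H10.

C18H10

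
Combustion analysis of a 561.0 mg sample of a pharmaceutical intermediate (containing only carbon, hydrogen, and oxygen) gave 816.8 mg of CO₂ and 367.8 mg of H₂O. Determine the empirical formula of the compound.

mol C = 0.8168 g CO₂ ÷ 44.009 g/mol = 0.018560 mol
mol H = 2 × 0.3678 g H₂O ÷ 18.015 g/mol = 0.040833 mol
mass O = 0.5610 − (0.22292 + 0.041159) = 0.29692 g → mol O = 0.29692 ÷ 15.999 = 0.018559 mol
Divide by the smallest (0.018559 mol): C 1.000, H 2.200, O 1.000
Multiplying each by 5 gives whole numbers: C 5.00, H 11.00, O 5.00

C5H11O5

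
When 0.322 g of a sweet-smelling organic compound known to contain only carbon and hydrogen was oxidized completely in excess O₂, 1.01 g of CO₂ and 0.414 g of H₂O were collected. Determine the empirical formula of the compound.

CH2

mol C = 1.01 g CO₂ ÷ 44.009 g/mol = 0.02295 mol
mol H = 2 × 0.414 g H₂O ÷ 18.015 g/mol = 0.04596 mol
Divide by the smallest (0.02295 mol): C 1.000, H 2.003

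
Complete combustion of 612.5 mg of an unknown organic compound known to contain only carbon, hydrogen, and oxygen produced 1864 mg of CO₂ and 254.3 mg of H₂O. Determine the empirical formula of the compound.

mol C = 1.864 g CO₂ ÷ 44.009 g/mol = 0.042355 mol
mol H = 2 × 0.2543 g H₂O ÷ 18.015 g/mol = 0.028232 mol
mass O = 0.6125 − (0.50873 + 0.028458) = 0.075317 g → mol O = 0.075317 ÷ 15.999 = 0.0047076 mol
Divide by the smallest (0.0047076 mol): C 8.997, H 5.997, O 1.000

C9H6O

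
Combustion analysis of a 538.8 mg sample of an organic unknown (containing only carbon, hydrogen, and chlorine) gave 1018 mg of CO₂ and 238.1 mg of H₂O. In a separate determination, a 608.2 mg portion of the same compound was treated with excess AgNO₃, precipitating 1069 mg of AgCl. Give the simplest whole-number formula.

mol C = 1.018 g CO₂ ÷ 44.009 g/mol = 0.023132 mol
mol H = 2 × 0.2381 g H₂O ÷ 18.015 g/mol = 0.026434 mol
From the AgCl data: mol Cl per gram of compound = (1.069 ÷ 143.318) ÷ 0.6082 = 0.012264 mol/g, so in the 0.5388 g combustion sample mol Cl = 0.0066078 mol
Divide by the smallest (0.0066078 mol): C 3.501, H 4.000, Cl 1.000
Multiplying each by 2 gives whole numbers: C 7.00, H 8.00, Cl 2.00

C7H8Cl2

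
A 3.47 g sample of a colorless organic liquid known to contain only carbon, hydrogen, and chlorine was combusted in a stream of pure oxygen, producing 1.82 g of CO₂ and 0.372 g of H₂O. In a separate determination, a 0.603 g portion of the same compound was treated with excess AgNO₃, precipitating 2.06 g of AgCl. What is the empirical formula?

CHCl2

mol C = 1.82 g CO₂ ÷ 44.009 g/mol = 0.04136 mol
mol H = 2 × 0.372 g H₂O ÷ 18.015 g/mol = 0.04130 mol
From the AgCl data: mol Cl per gram of compound = (2.06 ÷ 143.318) ÷ 0.603 = 0.02384 mol/g, so in the 3.47 g combustion sample mol Cl = 0.08271 mol
Divide by the smallest (0.04130 mol): C 1.001, H 1.000, Cl 2.003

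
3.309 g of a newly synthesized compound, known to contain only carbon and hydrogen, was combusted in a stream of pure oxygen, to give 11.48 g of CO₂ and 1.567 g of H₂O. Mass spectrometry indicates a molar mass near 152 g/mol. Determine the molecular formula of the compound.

mol C = 11.48 g CO₂ ÷ 44.009 g/mol = 0.26086 mol
mol H = 2 × 1.567 g H₂O ÷ 18.015 g/mol = 0.17397 mol
Divide by the smallest (0.17397 mol): C 1.499, H 1.000
Multiplying each by 2 gives whole numbers: C 3.00, H 2.00
Empirical formula: C3H2
Empirical-formula mass = 38.05 g/mol; 152 ÷ 38.05 ≈ 4, so the molecular formula is C12H8.

C12H8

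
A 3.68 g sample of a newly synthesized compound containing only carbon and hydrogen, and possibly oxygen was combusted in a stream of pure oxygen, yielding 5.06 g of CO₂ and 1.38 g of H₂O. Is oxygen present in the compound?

yes

mol C = 5.06 g CO₂ ÷ 44.009 g/mol = 0.1150 mol
mol H = 2 × 1.38 g H₂O ÷ 18.015 g/mol = 0.1532 mol
C and H account for only 1.535 g of the 3.68 g sample; the remaining 2.145 g must be oxygen.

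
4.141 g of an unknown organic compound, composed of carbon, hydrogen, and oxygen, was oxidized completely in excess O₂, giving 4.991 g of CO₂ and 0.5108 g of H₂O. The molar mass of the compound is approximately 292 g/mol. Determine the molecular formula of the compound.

C8H4O12

mol C = 4.991 g CO₂ ÷ 44.009 g/mol = 0.11341 mol
mol H = 2 × 0.5108 g H₂O ÷ 18.015 g/mol = 0.056708 mol
mass O = 4.141 − (1.3622 + 0.057162) = 2.7217 g → mol O = 2.7217 ÷ 15.999 = 0.17012 mol
Divide by the smallest (0.056708 mol): C 2.000, H 1.000, O 3.000
Empirical formula: C2HO3
Empirical-formula mass = 73.03 g/mol; 292 ÷ 73.03 ≈ 4, so the molecular formula is C8H4O12.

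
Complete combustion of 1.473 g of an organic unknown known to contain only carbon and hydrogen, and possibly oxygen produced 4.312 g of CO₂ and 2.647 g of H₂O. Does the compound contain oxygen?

mol C = 4.312 g CO₂ ÷ 44.009 g/mol = 0.097980 mol
mol H = 2 × 2.647 g H₂O ÷ 18.015 g/mol = 0.29387 mol
C and H together account for 1.4731 g — essentially the entire 1.473 g sample — so the compound contains no oxygen.

no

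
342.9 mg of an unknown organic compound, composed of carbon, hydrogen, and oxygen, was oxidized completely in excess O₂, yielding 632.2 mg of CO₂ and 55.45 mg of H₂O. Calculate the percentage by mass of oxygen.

47.87%

mol C = 0.6322 g CO₂ ÷ 44.009 g/mol = 0.014365 mol
mol H = 2 × 0.05545 g H₂O ÷ 18.015 g/mol = 0.0061560 mol
mass O = 0.3429 − (0.17254 + 0.0062052) = 0.16415 g → mol O = 0.16415 ÷ 15.999 = 0.010260 mol
mass % O = 0.16415 g ÷ 0.3429 g × 100%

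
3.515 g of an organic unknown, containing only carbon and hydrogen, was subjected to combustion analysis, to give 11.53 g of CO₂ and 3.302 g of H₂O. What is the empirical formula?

mol C = 11.53 g CO₂ ÷ 44.009 g/mol = 0.26199 mol
mol H = 2 × 3.302 g H₂O ÷ 18.015 g/mol = 0.36658 mol
Divide by the smallest (0.26199 mol): C 1.000, H 1.399
Multiplying each by 5 gives whole numbers: C 5.00, H 7.00

C5H7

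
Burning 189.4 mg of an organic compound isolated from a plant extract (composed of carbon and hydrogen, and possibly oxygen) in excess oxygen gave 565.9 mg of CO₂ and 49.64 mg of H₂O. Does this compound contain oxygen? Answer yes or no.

mol C = 0.5659 g CO₂ ÷ 44.009 g/mol = 0.012859 mol
mol H = 2 × 0.04964 g H₂O ÷ 18.015 g/mol = 0.0055110 mol
C and H account for only 0.16000 g of the 0.1894 g sample; the remaining 0.029399 g must be oxygen.

yes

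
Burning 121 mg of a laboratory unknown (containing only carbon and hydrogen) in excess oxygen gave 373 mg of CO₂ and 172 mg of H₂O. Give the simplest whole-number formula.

C4H9

mol C = 0.373 g CO₂ ÷ 44.009 g/mol = 0.008476 mol
mol H = 2 × 0.172 g H₂O ÷ 18.015 g/mol = 0.01910 mol
Divide by the smallest (0.008476 mol): C 1.000, H 2.253
Multiplying each by 4 gives whole numbers: C 4.00, H 9.01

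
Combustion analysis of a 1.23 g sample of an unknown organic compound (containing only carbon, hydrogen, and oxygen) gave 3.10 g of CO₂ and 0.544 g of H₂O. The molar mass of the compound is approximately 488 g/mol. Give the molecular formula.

C28H24O8

mol C = 3.10 g CO₂ ÷ 44.009 g/mol = 0.07044 mol
mol H = 2 × 0.544 g H₂O ÷ 18.015 g/mol = 0.06039 mol
mass O = 1.23 − (0.8461 + 0.06088) = 0.3231 g → mol O = 0.3231 ÷ 15.999 = 0.02019 mol
Divide by the smallest (0.02019 mol): C 3.488, H 2.991, O 1.000
Multiplying each by 2 gives whole numbers: C 6.98, H 5.98, O 2.00
Empirical formula: C7H6O2
Empirical-formula mass = 122.12 g/mol; 488 ÷ 122.12 ≈ 4, so the molecular formula is C28H24O8.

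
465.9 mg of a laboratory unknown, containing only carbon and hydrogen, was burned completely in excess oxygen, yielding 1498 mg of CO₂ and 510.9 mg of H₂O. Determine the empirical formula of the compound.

mol C = 1.498 g CO₂ ÷ 44.009 g/mol = 0.034038 mol
mol H = 2 × 0.5109 g H₂O ÷ 18.015 g/mol = 0.056719 mol
Divide by the smallest (0.034038 mol): C 1.000, H 1.666
Multiplying each by 3 gives whole numbers: C 3.00, H 5.00

C3H5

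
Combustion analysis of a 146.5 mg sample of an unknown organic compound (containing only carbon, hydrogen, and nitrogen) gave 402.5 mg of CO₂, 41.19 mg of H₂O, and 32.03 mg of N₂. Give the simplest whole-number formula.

C4H2N

mol C = 0.4025 g CO₂ ÷ 44.009 g/mol = 0.0091459 mol
mol H = 2 × 0.04119 g H₂O ÷ 18.015 g/mol = 0.0045729 mol
mol N = 2 × 0.03203 g N₂ ÷ 28.014 g/mol = 0.0022867 mol
Divide by the smallest (0.0022867 mol): C 4.000, H 2.000, N 1.000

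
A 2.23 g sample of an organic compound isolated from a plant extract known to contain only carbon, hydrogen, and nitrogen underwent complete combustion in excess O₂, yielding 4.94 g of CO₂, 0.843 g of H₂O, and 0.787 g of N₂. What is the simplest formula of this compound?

C6H5N3

mol C = 4.94 g CO₂ ÷ 44.009 g/mol = 0.1122 mol
mol H = 2 × 0.843 g H₂O ÷ 18.015 g/mol = 0.09359 mol
mol N = 2 × 0.787 g N₂ ÷ 28.014 g/mol = 0.05619 mol
Divide by the smallest (0.05619 mol): C 1.998, H 1.666, N 1.000
Multiplying each by 3 gives whole numbers: C 5.99, H 5.00, N 3.00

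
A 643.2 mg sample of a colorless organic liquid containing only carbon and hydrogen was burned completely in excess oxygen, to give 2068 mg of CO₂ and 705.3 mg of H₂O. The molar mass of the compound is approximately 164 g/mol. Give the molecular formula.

C12H20

mol C = 2.068 g CO₂ ÷ 44.009 g/mol = 0.046990 mol
mol H = 2 × 0.7053 g H₂O ÷ 18.015 g/mol = 0.078301 mol
Divide by the smallest (0.046990 mol): C 1.000, H 1.666
Multiplying each by 3 gives whole numbers: C 3.00, H 5.00
Empirical formula: C3H5
Empirical-formula mass = 41.07 g/mol; 164 ÷ 41.07 ≈ 4, so the molecular formula is C12H20.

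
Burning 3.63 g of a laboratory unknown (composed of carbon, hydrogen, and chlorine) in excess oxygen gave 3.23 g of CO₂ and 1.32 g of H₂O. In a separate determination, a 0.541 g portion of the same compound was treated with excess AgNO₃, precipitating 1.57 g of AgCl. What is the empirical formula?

CH2Cl

mol C = 3.23 g CO₂ ÷ 44.009 g/mol = 0.07339 mol
mol H = 2 × 1.32 g H₂O ÷ 18.015 g/mol = 0.1465 mol
From the AgCl data: mol Cl per gram of compound = (1.57 ÷ 143.318) ÷ 0.541 = 0.02025 mol/g, so in the 3.63 g combustion sample mol Cl = 0.07350 mol
Divide by the smallest (0.07339 mol): C 1.000, H 1.997, Cl 1.001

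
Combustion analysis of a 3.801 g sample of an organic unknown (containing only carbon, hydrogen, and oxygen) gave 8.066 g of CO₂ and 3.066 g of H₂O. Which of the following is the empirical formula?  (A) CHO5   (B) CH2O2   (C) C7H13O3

(C) C7H13O3

mol C = 8.066 g CO₂ ÷ 44.009 g/mol = 0.18328 mol
mol H = 2 × 3.066 g H₂O ÷ 18.015 g/mol = 0.34038 mol
mass O = 3.801 − (2.2014 + 0.34311) = 1.2565 g → mol O = 1.2565 ÷ 15.999 = 0.078537 mol
Divide by the smallest (0.078537 mol): C 2.334, H 4.334, O 1.000
Multiplying each by 3 gives whole numbers: C 7.00, H 13.00, O 3.00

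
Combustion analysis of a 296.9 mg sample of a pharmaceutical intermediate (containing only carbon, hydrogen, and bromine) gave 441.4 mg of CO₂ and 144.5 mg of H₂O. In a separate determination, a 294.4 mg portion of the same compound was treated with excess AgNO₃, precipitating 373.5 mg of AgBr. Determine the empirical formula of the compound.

mol C = 0.4414 g CO₂ ÷ 44.009 g/mol = 0.010030 mol
mol H = 2 × 0.1445 g H₂O ÷ 18.015 g/mol = 0.016042 mol
From the AgBr data: mol Br per gram of compound = (0.3735 ÷ 187.772) ÷ 0.2944 = 0.0067565 mol/g, so in the 0.2969 g combustion sample mol Br = 0.0020060 mol
Divide by the smallest (0.0020060 mol): C 5.000, H 7.997, Br 1.000

C5H8Br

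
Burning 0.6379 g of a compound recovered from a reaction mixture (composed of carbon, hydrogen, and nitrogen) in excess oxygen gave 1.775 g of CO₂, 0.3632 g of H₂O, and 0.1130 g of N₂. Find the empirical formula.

C5H5N

mol C = 1.775 g CO₂ ÷ 44.009 g/mol = 0.040333 mol
mol H = 2 × 0.3632 g H₂O ÷ 18.015 g/mol = 0.040322 mol
mol N = 2 × 0.1130 g N₂ ÷ 28.014 g/mol = 0.0080674 mol
Divide by the smallest (0.0080674 mol): C 4.999, H 4.998, N 1.000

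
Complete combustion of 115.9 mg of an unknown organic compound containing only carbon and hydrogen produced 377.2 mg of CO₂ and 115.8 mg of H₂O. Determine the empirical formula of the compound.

C2H3

mol C = 0.3772 g CO₂ ÷ 44.009 g/mol = 0.0085710 mol
mol H = 2 × 0.1158 g H₂O ÷ 18.015 g/mol = 0.012856 mol
Divide by the smallest (0.0085710 mol): C 1.000, H 1.500
Multiplying each by 2 gives whole numbers: C 2.00, H 3.00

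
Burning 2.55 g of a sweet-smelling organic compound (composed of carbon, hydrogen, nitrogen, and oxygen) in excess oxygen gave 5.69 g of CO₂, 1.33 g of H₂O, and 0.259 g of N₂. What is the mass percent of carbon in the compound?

60.9%

mol C = 5.69 g CO₂ ÷ 44.009 g/mol = 0.1293 mol
mol H = 2 × 1.33 g H₂O ÷ 18.015 g/mol = 0.1477 mol
mol N = 2 × 0.259 g N₂ ÷ 28.014 g/mol = 0.01849 mol
mass O = 2.55 − (1.553 + 0.1488 + 0.2590) = 0.5892 g → mol O = 0.5892 ÷ 15.999 = 0.03683 mol
mass % C = 1.553 g ÷ 2.55 g × 100%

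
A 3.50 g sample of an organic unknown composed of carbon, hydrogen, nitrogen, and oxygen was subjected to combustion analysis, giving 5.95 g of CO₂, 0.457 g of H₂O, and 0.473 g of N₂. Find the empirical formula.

mol C = 5.95 g CO₂ ÷ 44.009 g/mol = 0.1352 mol
mol H = 2 × 0.457 g H₂O ÷ 18.015 g/mol = 0.05074 mol
mol N = 2 × 0.473 g N₂ ÷ 28.014 g/mol = 0.03377 mol
mass O = 3.50 − (1.624 + 0.05114 + 0.4730) = 1.352 g → mol O = 1.352 ÷ 15.999 = 0.08450 mol
Divide by the smallest (0.03377 mol): C 4.004, H 1.502, N 1.000, O 2.502
Multiplying each by 2 gives whole numbers: C 8.01, H 3.00, N 2.00, O 5.00

C8H3N2O5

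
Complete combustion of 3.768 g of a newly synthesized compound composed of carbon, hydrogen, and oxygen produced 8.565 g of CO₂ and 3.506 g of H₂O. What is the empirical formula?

mol C = 8.565 g CO₂ ÷ 44.009 g/mol = 0.19462 mol
mol H = 2 × 3.506 g H₂O ÷ 18.015 g/mol = 0.38923 mol
mass O = 3.768 − (2.3376 + 0.39235) = 1.0381 g → mol O = 1.0381 ÷ 15.999 = 0.064884 mol
Divide by the smallest (0.064884 mol): C 2.999, H 5.999, O 1.000

C3H6O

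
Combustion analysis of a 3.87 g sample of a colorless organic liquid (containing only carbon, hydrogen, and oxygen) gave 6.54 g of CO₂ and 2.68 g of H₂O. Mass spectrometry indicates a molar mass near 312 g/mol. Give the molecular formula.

C12H24O9

mol C = 6.54 g CO₂ ÷ 44.009 g/mol = 0.1486 mol
mol H = 2 × 2.68 g H₂O ÷ 18.015 g/mol = 0.2975 mol
mass O = 3.87 − (1.785 + 0.2999) = 1.785 g → mol O = 1.785 ÷ 15.999 = 0.1116 mol
Divide by the smallest (0.1116 mol): C 1.332, H 2.666, O 1.000
Multiplying each by 3 gives whole numbers: C 4.00, H 8.00, O 3.00
Empirical formula: C4H8O3
Empirical-formula mass = 104.10 g/mol; 312 ÷ 104.10 ≈ 3, so the molecular formula is C12H24O9.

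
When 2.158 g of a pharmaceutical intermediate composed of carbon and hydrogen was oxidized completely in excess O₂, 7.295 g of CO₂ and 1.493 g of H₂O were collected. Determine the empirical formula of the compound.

mol C = 7.295 g CO₂ ÷ 44.009 g/mol = 0.16576 mol
mol H = 2 × 1.493 g H₂O ÷ 18.015 g/mol = 0.16575 mol
Divide by the smallest (0.16575 mol): C 1.000, H 1.000

CH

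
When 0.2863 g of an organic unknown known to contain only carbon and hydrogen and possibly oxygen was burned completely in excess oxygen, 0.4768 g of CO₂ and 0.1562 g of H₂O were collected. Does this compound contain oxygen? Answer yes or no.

yes

mol C = 0.4768 g CO₂ ÷ 44.009 g/mol = 0.010834 mol
mol H = 2 × 0.1562 g H₂O ÷ 18.015 g/mol = 0.017341 mol
C and H account for only 0.14761 g of the 0.2863 g sample; the remaining 0.13869 g must be oxygen.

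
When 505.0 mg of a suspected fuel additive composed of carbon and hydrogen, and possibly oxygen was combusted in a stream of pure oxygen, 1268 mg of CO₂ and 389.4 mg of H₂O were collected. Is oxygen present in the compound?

yes

mol C = 1.268 g CO₂ ÷ 44.009 g/mol = 0.028812 mol
mol H = 2 × 0.3894 g H₂O ÷ 18.015 g/mol = 0.043231 mol
C and H account for only 0.38964 g of the 0.5050 g sample; the remaining 0.11536 g must be oxygen.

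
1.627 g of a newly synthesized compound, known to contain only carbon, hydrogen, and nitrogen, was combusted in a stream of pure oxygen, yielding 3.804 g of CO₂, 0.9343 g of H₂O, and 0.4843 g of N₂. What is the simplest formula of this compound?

C5H6N2

mol C = 3.804 g CO₂ ÷ 44.009 g/mol = 0.086437 mol
mol H = 2 × 0.9343 g H₂O ÷ 18.015 g/mol = 0.10372 mol
mol N = 2 × 0.4843 g N₂ ÷ 28.014 g/mol = 0.034576 mol
Divide by the smallest (0.034576 mol): C 2.500, H 3.000, N 1.000
Multiplying each by 2 gives whole numbers: C 5.00, H 6.00, N 2.00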